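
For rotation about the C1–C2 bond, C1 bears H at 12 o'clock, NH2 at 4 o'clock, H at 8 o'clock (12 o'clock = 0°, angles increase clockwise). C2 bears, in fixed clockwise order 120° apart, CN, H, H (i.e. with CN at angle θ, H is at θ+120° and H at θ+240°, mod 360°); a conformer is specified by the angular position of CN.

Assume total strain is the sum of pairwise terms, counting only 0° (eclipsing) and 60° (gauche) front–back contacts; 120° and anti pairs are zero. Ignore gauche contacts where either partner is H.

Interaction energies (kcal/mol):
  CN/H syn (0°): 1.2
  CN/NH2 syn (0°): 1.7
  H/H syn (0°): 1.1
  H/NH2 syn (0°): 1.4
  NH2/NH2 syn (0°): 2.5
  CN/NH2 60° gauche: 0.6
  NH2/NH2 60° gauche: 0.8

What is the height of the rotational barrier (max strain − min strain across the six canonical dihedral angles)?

CN at 0° is eclipsed. H at 0° is eclipsed with CN at 0° (1.2); NH2 at 120° is eclipsed with H at 120° (1.4); H at 240° is eclipsed with H at 240° (1.1). Total 3.7 kcal/mol.
CN at 60° is staggered. NH2 at 120° is gauche with CN at 60° (0.6). Total 0.6 kcal/mol.
CN at 120° is eclipsed. H at 0° is eclipsed with H at 0° (1.1); NH2 at 120° is eclipsed with CN at 120° (1.7); H at 240° is eclipsed with H at 240° (1.1). Total 3.9 kcal/mol.
CN at 180° is staggered. NH2 at 120° is gauche with CN at 180° (0.6). Total 0.6 kcal/mol.
CN at 240° is eclipsed. H at 0° is eclipsed with H at 0° (1.1); NH2 at 120° is eclipsed with H at 120° (1.4); H at 240° is eclipsed with CN at 240° (1.2). Total 3.7 kcal/mol.
CN at 300° (staggered): no non-H gauche contacts → 0.0 kcal/mol.
Max at 120° (3.9 kcal/mol), min at 300° (0.0 kcal/mol); barrier = 3.9 kcal/mol.

3.9 kcal/mol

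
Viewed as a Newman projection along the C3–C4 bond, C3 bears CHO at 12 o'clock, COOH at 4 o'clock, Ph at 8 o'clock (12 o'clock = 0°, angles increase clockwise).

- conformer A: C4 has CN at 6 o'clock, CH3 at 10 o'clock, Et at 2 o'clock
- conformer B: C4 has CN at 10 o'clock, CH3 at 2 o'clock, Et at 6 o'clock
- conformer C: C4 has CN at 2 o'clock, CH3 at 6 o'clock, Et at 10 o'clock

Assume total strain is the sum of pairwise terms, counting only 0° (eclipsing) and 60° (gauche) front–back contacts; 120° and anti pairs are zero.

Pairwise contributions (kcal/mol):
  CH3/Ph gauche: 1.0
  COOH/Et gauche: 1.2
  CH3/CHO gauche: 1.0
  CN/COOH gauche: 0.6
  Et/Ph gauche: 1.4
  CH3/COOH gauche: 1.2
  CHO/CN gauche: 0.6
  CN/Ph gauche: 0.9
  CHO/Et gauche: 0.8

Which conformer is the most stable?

A is staggered. CHO at 0° is gauche with CH3 at 300° (1.0); CHO at 0° is gauche with Et at 60° (0.8); COOH at 120° is gauche with CN at 180° (0.6); COOH at 120° is gauche with Et at 60° (1.2); Ph at 240° is gauche with CN at 180° (0.9); Ph at 240° is gauche with CH3 at 300° (1.0). Total 5.5 kcal/mol.
B is staggered. CHO at 0° is gauche with CN at 300° (0.6); CHO at 0° is gauche with CH3 at 60° (1.0); COOH at 120° is gauche with CH3 at 60° (1.2); COOH at 120° is gauche with Et at 180° (1.2); Ph at 240° is gauche with CN at 300° (0.9); Ph at 240° is gauche with Et at 180° (1.4). Total 6.3 kcal/mol.
C is staggered. CHO at 0° is gauche with CN at 60° (0.6); CHO at 0° is gauche with Et at 300° (0.8); COOH at 120° is gauche with CN at 60° (0.6); COOH at 120° is gauche with CH3 at 180° (1.2); Ph at 240° is gauche with CH3 at 180° (1.0); Ph at 240° is gauche with Et at 300° (1.4). Total 5.6 kcal/mol.
A has the lowest total (5.5 kcal/mol).

A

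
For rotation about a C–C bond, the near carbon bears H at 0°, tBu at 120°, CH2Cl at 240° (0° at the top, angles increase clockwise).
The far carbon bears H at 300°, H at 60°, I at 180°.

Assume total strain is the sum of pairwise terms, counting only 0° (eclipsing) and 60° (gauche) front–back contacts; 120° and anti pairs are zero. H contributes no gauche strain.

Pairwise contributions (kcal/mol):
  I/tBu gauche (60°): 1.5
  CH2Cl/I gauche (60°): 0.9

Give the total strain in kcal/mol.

2.4 kcal/mol

This conformer (staggered): tBu–I gauche, CH2Cl–I gauche; 1.5 + 0.9 = 2.4 kcal/mol.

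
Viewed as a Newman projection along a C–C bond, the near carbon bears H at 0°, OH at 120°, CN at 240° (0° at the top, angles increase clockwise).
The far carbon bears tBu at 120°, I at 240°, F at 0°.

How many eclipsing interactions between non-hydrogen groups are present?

2

Non-H eclipsing pairs: OH(120°)/tBu(120°); CN(240°)/I(240°) — 2 interactions.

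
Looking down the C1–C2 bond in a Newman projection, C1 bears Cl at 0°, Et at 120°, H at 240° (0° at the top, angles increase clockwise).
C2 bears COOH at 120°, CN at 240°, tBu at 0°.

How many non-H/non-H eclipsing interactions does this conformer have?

Non-H eclipsing pairs: Cl(0°)/tBu(0°); Et(120°)/COOH(120°) — 2 interactions.

2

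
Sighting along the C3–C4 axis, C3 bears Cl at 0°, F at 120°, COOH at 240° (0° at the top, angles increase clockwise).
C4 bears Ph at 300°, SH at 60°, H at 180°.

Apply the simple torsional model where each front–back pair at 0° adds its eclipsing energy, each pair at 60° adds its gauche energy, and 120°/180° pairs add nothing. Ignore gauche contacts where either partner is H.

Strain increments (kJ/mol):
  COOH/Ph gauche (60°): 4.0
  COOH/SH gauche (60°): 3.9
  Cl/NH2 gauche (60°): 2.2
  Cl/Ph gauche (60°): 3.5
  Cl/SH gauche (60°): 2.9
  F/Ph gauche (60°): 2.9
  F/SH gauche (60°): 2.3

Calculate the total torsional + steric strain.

12.7 kJ/mol

This conformer (staggered): Cl–Ph gauche, Cl–SH gauche, F–SH gauche, COOH–Ph gauche; 3.5 + 2.9 + 2.3 + 4.0 = 12.7 kJ/mol.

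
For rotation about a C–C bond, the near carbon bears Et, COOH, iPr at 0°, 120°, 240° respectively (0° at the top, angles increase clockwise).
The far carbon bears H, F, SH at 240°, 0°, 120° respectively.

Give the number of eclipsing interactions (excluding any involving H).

2

Non-H eclipsing pairs: Et(0°)/F(0°); COOH(120°)/SH(120°) — 2 interactions.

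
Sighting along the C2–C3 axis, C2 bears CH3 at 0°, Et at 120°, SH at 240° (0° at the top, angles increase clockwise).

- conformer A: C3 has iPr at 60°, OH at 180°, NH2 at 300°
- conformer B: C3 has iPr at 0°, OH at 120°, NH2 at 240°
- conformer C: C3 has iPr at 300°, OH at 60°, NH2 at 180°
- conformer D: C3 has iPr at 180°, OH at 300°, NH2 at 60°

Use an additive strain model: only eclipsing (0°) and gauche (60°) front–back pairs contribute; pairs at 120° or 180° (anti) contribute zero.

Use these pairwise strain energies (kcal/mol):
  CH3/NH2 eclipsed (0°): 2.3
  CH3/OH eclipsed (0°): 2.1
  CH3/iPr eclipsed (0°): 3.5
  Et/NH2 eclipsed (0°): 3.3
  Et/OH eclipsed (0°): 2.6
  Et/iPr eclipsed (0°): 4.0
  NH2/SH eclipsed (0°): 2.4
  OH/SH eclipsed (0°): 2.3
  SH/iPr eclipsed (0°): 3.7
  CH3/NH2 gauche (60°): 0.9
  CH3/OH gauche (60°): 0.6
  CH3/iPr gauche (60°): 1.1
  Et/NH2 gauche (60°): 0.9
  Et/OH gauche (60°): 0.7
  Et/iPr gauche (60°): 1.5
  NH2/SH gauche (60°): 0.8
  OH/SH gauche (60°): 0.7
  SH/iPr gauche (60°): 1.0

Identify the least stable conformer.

A is staggered. CH3 at 0° is gauche with iPr at 60° (1.1); CH3 at 0° is gauche with NH2 at 300° (0.9); Et at 120° is gauche with iPr at 60° (1.5); Et at 120° is gauche with OH at 180° (0.7); SH at 240° is gauche with OH at 180° (0.7); SH at 240° is gauche with NH2 at 300° (0.8). Total 5.7 kcal/mol.
B is eclipsed. CH3 at 0° is eclipsed with iPr at 0° (3.5); Et at 120° is eclipsed with OH at 120° (2.6); SH at 240° is eclipsed with NH2 at 240° (2.4). Total 8.5 kcal/mol.
C is staggered. CH3 at 0° is gauche with iPr at 300° (1.1); CH3 at 0° is gauche with OH at 60° (0.6); Et at 120° is gauche with OH at 60° (0.7); Et at 120° is gauche with NH2 at 180° (0.9); SH at 240° is gauche with iPr at 300° (1.0); SH at 240° is gauche with NH2 at 180° (0.8). Total 5.1 kcal/mol.
D is staggered. CH3 at 0° is gauche with OH at 300° (0.6); CH3 at 0° is gauche with NH2 at 60° (0.9); Et at 120° is gauche with iPr at 180° (1.5); Et at 120° is gauche with NH2 at 60° (0.9); SH at 240° is gauche with iPr at 180° (1.0); SH at 240° is gauche with OH at 300° (0.7). Total 5.6 kcal/mol.
B has the highest total (8.5 kcal/mol).

B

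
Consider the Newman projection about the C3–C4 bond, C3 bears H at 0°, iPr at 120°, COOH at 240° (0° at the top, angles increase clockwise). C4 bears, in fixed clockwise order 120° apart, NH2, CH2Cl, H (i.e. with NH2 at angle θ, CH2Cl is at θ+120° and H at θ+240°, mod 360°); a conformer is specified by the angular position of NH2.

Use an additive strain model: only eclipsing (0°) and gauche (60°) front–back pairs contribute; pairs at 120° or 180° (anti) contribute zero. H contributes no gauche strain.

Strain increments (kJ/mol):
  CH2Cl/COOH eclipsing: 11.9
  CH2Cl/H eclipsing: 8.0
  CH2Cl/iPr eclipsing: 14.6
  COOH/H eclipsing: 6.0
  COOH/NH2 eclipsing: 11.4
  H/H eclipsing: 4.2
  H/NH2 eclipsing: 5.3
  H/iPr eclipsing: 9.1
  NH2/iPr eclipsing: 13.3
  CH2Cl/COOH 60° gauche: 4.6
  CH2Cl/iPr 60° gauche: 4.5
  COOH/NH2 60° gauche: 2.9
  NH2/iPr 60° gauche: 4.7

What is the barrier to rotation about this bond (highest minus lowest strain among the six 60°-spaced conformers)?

22.0 kJ/mol

NH2 at 0° (eclipsed): H–NH2 eclipsed, iPr–CH2Cl eclipsed, COOH–H eclipsed; 5.3 + 14.6 + 6.0 = 25.9 kJ/mol.
NH2 at 60° (staggered): iPr–NH2 gauche, iPr–CH2Cl gauche, COOH–CH2Cl gauche; 4.7 + 4.5 + 4.6 = 13.8 kJ/mol.
NH2 at 120° (eclipsed): H–H eclipsed, iPr–NH2 eclipsed, COOH–CH2Cl eclipsed; 4.2 + 13.3 + 11.9 = 29.4 kJ/mol.
NH2 at 180° (staggered): iPr–NH2 gauche, COOH–NH2 gauche, COOH–CH2Cl gauche; 4.7 + 2.9 + 4.6 = 12.2 kJ/mol.
NH2 at 240° (eclipsed): H–CH2Cl eclipsed, iPr–H eclipsed, COOH–NH2 eclipsed; 8.0 + 9.1 + 11.4 = 28.5 kJ/mol.
NH2 at 300° (staggered): iPr–CH2Cl gauche, COOH–NH2 gauche; 4.5 + 2.9 = 7.4 kJ/mol.
Max at 120° (29.4 kJ/mol), min at 300° (7.4 kJ/mol); barrier = 22.0 kJ/mol.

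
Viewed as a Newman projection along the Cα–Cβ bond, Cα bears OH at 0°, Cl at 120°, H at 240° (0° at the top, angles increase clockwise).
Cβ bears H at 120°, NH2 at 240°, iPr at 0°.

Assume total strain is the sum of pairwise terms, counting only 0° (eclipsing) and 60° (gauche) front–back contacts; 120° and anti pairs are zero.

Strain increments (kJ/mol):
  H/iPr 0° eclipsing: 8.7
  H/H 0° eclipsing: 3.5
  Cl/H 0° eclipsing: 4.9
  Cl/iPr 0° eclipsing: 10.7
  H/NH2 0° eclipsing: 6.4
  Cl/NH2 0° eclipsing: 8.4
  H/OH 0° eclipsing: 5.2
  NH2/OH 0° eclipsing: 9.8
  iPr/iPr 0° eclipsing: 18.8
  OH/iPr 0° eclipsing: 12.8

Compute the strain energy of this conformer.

This conformer (eclipsed): OH(0°)/iPr(0°) eclipsed 12.8; Cl(120°)/H(120°) eclipsed 4.9; H(240°)/NH2(240°) eclipsed 6.4 → 24.1 kJ/mol.

24.1 kJ/mol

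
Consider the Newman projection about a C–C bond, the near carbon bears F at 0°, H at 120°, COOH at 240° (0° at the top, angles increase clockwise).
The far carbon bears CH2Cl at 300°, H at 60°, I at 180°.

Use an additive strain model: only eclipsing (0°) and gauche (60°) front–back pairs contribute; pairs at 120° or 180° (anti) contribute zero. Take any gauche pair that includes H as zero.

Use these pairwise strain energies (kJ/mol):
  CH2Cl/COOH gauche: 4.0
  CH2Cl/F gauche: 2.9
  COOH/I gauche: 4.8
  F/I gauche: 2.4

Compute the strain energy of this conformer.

11.7 kJ/mol

This conformer (staggered): F(0°)/CH2Cl(300°) gauche 2.9; COOH(240°)/CH2Cl(300°) gauche 4.0; COOH(240°)/I(180°) gauche 4.8 → 11.7 kJ/mol.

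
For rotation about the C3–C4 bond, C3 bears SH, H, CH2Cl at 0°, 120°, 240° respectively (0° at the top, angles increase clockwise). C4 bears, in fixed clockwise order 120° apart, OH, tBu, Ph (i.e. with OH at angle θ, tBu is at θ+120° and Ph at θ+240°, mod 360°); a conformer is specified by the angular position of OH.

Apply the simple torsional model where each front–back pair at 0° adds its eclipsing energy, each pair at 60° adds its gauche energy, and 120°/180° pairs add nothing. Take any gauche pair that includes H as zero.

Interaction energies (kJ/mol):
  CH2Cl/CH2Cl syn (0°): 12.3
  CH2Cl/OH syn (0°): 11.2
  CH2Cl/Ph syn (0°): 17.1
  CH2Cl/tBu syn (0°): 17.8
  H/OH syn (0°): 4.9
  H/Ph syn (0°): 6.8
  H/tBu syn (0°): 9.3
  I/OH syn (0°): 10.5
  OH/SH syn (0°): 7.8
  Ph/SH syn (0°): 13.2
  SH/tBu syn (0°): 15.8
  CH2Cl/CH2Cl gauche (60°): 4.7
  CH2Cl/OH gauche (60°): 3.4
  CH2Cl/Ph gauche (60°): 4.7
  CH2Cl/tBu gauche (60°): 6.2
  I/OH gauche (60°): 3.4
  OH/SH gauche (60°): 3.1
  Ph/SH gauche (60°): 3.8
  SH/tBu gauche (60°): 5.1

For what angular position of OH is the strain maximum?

120°

OH at 0° is eclipsed. SH at 0° is eclipsed with OH at 0° (7.8); H at 120° is eclipsed with tBu at 120° (9.3); CH2Cl at 240° is eclipsed with Ph at 240° (17.1). Total 34.2 kJ/mol.
OH at 60° is staggered. SH at 0° is gauche with OH at 60° (3.1); SH at 0° is gauche with Ph at 300° (3.8); CH2Cl at 240° is gauche with tBu at 180° (6.2); CH2Cl at 240° is gauche with Ph at 300° (4.7). Total 17.8 kJ/mol.
OH at 120° is eclipsed. SH at 0° is eclipsed with Ph at 0° (13.2); H at 120° is eclipsed with OH at 120° (4.9); CH2Cl at 240° is eclipsed with tBu at 240° (17.8). Total 35.9 kJ/mol.
OH at 180° is staggered. SH at 0° is gauche with tBu at 300° (5.1); SH at 0° is gauche with Ph at 60° (3.8); CH2Cl at 240° is gauche with OH at 180° (3.4); CH2Cl at 240° is gauche with tBu at 300° (6.2). Total 18.5 kJ/mol.
OH at 240° is eclipsed. SH at 0° is eclipsed with tBu at 0° (15.8); H at 120° is eclipsed with Ph at 120° (6.8); CH2Cl at 240° is eclipsed with OH at 240° (11.2). Total 33.8 kJ/mol.
OH at 300° is staggered. SH at 0° is gauche with OH at 300° (3.1); SH at 0° is gauche with tBu at 60° (5.1); CH2Cl at 240° is gauche with OH at 300° (3.4); CH2Cl at 240° is gauche with Ph at 180° (4.7). Total 16.3 kJ/mol.
The maximum (35.9 kJ/mol) occurs with OH at 120°.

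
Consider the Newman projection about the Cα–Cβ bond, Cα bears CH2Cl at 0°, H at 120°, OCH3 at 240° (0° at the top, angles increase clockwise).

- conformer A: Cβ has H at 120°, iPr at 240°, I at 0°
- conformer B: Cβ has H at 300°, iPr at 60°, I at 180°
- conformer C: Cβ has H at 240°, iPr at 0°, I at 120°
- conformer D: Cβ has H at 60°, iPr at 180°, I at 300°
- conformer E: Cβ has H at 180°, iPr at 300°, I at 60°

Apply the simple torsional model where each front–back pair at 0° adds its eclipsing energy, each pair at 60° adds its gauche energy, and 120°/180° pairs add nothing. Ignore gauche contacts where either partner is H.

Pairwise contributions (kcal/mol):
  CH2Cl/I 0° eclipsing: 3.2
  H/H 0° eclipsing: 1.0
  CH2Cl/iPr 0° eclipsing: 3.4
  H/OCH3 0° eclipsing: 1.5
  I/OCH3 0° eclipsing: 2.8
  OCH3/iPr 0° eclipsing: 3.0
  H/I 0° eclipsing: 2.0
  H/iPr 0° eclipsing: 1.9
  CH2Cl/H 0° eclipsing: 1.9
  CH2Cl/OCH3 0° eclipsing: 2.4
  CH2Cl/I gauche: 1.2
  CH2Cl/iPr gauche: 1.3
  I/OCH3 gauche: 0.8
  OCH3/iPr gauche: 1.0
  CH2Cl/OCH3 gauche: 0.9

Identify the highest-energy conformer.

A (eclipsed): CH2Cl–I eclipsed, H–H eclipsed, OCH3–iPr eclipsed; 3.2 + 1.0 + 3.0 = 7.2 kcal/mol.
B (staggered): CH2Cl–iPr gauche, OCH3–I gauche; 1.3 + 0.8 = 2.1 kcal/mol.
C (eclipsed): CH2Cl–iPr eclipsed, H–I eclipsed, OCH3–H eclipsed; 3.4 + 2.0 + 1.5 = 6.9 kcal/mol.
D (staggered): CH2Cl–I gauche, OCH3–iPr gauche, OCH3–I gauche; 1.2 + 1.0 + 0.8 = 3.0 kcal/mol.
E (staggered): CH2Cl–iPr gauche, CH2Cl–I gauche, OCH3–iPr gauche; 1.3 + 1.2 + 1.0 = 3.5 kcal/mol.
A has the highest total (7.2 kcal/mol).

A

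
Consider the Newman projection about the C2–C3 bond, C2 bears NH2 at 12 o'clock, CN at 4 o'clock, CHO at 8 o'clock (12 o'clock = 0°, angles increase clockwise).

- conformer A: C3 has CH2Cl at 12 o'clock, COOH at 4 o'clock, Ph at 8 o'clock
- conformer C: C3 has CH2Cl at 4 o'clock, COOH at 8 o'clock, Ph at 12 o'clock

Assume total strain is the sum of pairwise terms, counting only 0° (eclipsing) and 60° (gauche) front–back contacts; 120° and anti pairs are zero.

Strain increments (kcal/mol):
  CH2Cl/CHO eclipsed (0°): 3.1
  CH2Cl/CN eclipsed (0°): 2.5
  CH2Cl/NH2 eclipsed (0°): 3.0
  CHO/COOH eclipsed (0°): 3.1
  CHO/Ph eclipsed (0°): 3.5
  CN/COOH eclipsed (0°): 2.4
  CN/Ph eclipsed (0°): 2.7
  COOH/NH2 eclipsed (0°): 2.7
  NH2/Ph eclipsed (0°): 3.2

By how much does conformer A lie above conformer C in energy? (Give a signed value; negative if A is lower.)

A (eclipsed): NH2–CH2Cl eclipsed, CN–COOH eclipsed, CHO–Ph eclipsed; 3.0 + 2.4 + 3.5 = 8.9 kcal/mol.
C (eclipsed): NH2–Ph eclipsed, CN–CH2Cl eclipsed, CHO–COOH eclipsed; 3.2 + 2.5 + 3.1 = 8.8 kcal/mol.
E(A) − E(C) = 8.9 − 8.8 = +0.1 kcal/mol.

+0.1 kcal/mol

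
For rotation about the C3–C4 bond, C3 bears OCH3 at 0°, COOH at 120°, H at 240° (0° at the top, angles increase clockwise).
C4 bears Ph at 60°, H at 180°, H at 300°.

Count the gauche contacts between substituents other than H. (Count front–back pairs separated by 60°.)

Non-H gauche pairs: OCH3(0°)/Ph(60°); COOH(120°)/Ph(60°) — 2 interactions.

2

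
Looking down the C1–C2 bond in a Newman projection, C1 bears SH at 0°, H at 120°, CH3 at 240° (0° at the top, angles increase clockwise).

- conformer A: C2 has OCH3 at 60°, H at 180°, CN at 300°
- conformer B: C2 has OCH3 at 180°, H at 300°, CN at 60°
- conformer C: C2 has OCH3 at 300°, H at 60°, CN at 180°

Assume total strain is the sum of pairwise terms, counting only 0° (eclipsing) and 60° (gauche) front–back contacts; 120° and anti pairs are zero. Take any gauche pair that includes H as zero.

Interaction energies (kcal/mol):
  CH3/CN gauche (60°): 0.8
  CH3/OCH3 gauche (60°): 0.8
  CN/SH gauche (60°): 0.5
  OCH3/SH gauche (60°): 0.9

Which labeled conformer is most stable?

A (staggered): SH(0°)/OCH3(60°) gauche 0.9; SH(0°)/CN(300°) gauche 0.5; CH3(240°)/CN(300°) gauche 0.8 → 2.2 kcal/mol.
B (staggered): SH(0°)/CN(60°) gauche 0.5; CH3(240°)/OCH3(180°) gauche 0.8 → 1.3 kcal/mol.
C (staggered): SH(0°)/OCH3(300°) gauche 0.9; CH3(240°)/OCH3(300°) gauche 0.8; CH3(240°)/CN(180°) gauche 0.8 → 2.5 kcal/mol.
B has the lowest total (1.3 kcal/mol).

B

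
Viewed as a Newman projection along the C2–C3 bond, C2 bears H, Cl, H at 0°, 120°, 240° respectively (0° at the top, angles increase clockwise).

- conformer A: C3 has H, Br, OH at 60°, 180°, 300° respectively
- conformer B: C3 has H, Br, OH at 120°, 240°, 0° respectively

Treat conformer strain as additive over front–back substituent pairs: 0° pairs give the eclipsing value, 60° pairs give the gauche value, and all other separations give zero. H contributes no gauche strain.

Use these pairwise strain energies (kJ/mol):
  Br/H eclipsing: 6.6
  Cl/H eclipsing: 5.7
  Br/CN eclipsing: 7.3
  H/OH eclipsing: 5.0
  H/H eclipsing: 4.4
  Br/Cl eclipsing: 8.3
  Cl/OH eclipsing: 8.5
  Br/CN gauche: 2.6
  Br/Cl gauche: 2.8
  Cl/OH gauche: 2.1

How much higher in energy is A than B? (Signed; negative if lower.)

-14.5 kJ/mol

A (staggered): Cl–Br gauche; 2.8 = 2.8 kJ/mol.
B (eclipsed): H–OH eclipsed, Cl–H eclipsed, H–Br eclipsed; 5.0 + 5.7 + 6.6 = 17.3 kJ/mol.
E(A) − E(B) = 2.8 − 17.3 = -14.5 kJ/mol.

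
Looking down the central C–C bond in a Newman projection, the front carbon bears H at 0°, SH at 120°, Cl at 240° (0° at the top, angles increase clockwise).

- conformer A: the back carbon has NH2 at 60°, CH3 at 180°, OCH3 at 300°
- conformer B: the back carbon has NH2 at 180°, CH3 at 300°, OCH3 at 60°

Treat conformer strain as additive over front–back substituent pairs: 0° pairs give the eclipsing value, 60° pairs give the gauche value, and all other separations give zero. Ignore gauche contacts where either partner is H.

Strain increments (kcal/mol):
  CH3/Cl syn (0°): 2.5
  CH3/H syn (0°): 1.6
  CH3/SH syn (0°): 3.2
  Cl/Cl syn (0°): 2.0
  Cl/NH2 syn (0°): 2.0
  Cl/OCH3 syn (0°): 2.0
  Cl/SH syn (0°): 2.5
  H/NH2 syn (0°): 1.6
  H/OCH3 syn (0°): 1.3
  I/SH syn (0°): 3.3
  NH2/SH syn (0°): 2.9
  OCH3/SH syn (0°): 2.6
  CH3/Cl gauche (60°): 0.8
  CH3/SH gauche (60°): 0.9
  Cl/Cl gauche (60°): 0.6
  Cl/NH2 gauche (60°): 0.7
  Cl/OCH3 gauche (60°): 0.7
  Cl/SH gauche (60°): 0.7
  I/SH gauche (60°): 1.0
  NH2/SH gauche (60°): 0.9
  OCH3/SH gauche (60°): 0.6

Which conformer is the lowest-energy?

A (staggered): SH(120°)/NH2(60°) gauche 0.9; SH(120°)/CH3(180°) gauche 0.9; Cl(240°)/CH3(180°) gauche 0.8; Cl(240°)/OCH3(300°) gauche 0.7 → 3.3 kcal/mol.
B (staggered): SH(120°)/NH2(180°) gauche 0.9; SH(120°)/OCH3(60°) gauche 0.6; Cl(240°)/NH2(180°) gauche 0.7; Cl(240°)/CH3(300°) gauche 0.8 → 3.0 kcal/mol.
B has the lowest total (3.0 kcal/mol).

B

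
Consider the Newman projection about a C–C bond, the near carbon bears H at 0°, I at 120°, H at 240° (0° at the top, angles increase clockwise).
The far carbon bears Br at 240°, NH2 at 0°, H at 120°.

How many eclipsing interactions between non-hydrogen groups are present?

0

Every eclipsing pair involves H, so the count is 0.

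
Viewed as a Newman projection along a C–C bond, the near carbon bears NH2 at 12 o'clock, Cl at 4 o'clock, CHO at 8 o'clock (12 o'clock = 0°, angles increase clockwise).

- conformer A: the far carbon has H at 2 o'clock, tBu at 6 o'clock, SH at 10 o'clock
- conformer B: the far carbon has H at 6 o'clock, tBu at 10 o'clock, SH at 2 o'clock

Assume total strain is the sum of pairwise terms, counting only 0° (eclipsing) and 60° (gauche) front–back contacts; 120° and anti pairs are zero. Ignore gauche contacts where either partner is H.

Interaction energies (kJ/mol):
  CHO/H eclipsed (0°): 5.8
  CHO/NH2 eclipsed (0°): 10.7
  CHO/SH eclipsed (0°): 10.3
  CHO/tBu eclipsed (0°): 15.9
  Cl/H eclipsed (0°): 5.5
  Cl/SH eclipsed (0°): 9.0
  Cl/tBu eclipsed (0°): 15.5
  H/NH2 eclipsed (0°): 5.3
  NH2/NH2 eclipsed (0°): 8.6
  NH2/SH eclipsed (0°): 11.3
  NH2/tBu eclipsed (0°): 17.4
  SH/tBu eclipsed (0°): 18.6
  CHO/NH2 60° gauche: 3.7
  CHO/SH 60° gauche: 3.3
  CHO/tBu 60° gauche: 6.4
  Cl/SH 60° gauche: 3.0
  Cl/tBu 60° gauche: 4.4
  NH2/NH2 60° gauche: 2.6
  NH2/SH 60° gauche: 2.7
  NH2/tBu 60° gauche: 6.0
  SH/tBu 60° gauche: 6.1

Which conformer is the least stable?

A (staggered): NH2–SH gauche, Cl–tBu gauche, CHO–tBu gauche, CHO–SH gauche; 2.7 + 4.4 + 6.4 + 3.3 = 16.8 kJ/mol.
B (staggered): NH2–tBu gauche, NH2–SH gauche, Cl–SH gauche, CHO–tBu gauche; 6.0 + 2.7 + 3.0 + 6.4 = 18.1 kJ/mol.
B has the highest total (18.1 kJ/mol).

B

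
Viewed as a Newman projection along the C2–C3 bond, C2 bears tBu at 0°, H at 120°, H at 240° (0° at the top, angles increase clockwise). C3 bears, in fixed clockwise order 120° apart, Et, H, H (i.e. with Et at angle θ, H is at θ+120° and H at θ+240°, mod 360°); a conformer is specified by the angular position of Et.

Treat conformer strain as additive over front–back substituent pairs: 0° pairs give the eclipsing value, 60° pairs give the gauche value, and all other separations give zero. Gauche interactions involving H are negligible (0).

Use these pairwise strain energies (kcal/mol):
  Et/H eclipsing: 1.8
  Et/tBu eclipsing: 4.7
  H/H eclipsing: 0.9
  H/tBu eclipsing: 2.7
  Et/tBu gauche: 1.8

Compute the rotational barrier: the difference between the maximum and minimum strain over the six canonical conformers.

Et at 0° (eclipsed): tBu(0°)/Et(0°) eclipsed 4.7; H(120°)/H(120°) eclipsed 0.9; H(240°)/H(240°) eclipsed 0.9 → 6.5 kcal/mol.
Et at 60° (staggered): tBu(0°)/Et(60°) gauche 1.8 → 1.8 kcal/mol.
Et at 120° (eclipsed): tBu(0°)/H(0°) eclipsed 2.7; H(120°)/Et(120°) eclipsed 1.8; H(240°)/H(240°) eclipsed 0.9 → 5.4 kcal/mol.
Et at 180° (staggered): no non-H gauche contacts → 0.0 kcal/mol.
Et at 240° (eclipsed): tBu(0°)/H(0°) eclipsed 2.7; H(120°)/H(120°) eclipsed 0.9; H(240°)/Et(240°) eclipsed 1.8 → 5.4 kcal/mol.
Et at 300° (staggered): tBu(0°)/Et(300°) gauche 1.8 → 1.8 kcal/mol.
Max at 0° (6.5 kcal/mol), min at 180° (0.0 kcal/mol); barrier = 6.5 kcal/mol.

6.5 kcal/mol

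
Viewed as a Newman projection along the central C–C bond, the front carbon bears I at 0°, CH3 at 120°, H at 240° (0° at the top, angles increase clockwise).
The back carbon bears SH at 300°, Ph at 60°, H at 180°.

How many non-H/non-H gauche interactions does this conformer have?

Non-H gauche pairs: I(0°)/SH(300°); I(0°)/Ph(60°); CH3(120°)/Ph(60°) — 3 interactions.

3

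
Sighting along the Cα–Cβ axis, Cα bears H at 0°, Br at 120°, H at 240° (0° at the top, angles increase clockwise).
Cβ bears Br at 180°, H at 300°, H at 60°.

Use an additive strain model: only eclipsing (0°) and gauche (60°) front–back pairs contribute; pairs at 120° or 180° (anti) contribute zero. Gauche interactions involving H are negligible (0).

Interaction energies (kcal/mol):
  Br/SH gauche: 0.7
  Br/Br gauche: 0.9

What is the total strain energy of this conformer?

This conformer (staggered): Br–Br gauche; 0.9 = 0.9 kcal/mol.

0.9 kcal/mol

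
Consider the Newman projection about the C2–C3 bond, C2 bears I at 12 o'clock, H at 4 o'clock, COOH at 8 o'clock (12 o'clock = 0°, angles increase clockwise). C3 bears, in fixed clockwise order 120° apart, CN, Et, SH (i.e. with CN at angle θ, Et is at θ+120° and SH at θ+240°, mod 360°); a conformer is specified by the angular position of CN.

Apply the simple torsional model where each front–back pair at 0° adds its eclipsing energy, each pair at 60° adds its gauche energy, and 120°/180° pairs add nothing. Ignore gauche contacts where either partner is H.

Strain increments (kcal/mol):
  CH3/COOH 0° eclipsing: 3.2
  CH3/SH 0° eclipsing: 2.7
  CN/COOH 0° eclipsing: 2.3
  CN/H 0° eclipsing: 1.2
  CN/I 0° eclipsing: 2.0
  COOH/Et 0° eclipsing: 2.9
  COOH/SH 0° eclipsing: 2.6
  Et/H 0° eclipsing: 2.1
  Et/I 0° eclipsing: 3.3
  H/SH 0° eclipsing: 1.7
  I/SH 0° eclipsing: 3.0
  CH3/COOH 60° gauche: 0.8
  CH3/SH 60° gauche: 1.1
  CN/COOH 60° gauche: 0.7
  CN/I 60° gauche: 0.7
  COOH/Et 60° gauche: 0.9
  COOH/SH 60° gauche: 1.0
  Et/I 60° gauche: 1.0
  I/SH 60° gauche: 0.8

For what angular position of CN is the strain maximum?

240°

CN at 0° is eclipsed. I at 0° is eclipsed with CN at 0° (2.0); H at 120° is eclipsed with Et at 120° (2.1); COOH at 240° is eclipsed with SH at 240° (2.6). Total 6.7 kcal/mol.
CN at 60° is staggered. I at 0° is gauche with CN at 60° (0.7); I at 0° is gauche with SH at 300° (0.8); COOH at 240° is gauche with Et at 180° (0.9); COOH at 240° is gauche with SH at 300° (1.0). Total 3.4 kcal/mol.
CN at 120° is eclipsed. I at 0° is eclipsed with SH at 0° (3.0); H at 120° is eclipsed with CN at 120° (1.2); COOH at 240° is eclipsed with Et at 240° (2.9). Total 7.1 kcal/mol.
CN at 180° is staggered. I at 0° is gauche with Et at 300° (1.0); I at 0° is gauche with SH at 60° (0.8); COOH at 240° is gauche with CN at 180° (0.7); COOH at 240° is gauche with Et at 300° (0.9). Total 3.4 kcal/mol.
CN at 240° is eclipsed. I at 0° is eclipsed with Et at 0° (3.3); H at 120° is eclipsed with SH at 120° (1.7); COOH at 240° is eclipsed with CN at 240° (2.3). Total 7.3 kcal/mol.
CN at 300° is staggered. I at 0° is gauche with CN at 300° (0.7); I at 0° is gauche with Et at 60° (1.0); COOH at 240° is gauche with CN at 300° (0.7); COOH at 240° is gauche with SH at 180° (1.0). Total 3.4 kcal/mol.
The maximum (7.3 kcal/mol) occurs with CN at 240°.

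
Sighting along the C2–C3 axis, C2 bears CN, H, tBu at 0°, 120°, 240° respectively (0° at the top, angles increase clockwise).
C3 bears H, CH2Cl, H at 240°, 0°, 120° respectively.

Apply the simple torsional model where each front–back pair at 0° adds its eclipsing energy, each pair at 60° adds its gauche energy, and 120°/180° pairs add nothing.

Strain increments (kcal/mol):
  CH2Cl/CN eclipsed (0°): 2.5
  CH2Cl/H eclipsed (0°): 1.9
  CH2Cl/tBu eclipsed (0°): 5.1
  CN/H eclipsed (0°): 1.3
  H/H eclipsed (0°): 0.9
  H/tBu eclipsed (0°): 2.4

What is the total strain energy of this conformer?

This conformer is eclipsed. CN at 0° is eclipsed with CH2Cl at 0° (2.5); H at 120° is eclipsed with H at 120° (0.9); tBu at 240° is eclipsed with H at 240° (2.4). Total 5.8 kcal/mol.

5.8 kcal/mol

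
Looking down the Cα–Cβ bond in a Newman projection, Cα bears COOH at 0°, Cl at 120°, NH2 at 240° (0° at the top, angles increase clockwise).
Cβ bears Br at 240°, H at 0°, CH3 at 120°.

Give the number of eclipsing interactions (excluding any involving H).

2

Non-H eclipsing pairs: Cl(120°)/CH3(120°); NH2(240°)/Br(240°) — 2 interactions.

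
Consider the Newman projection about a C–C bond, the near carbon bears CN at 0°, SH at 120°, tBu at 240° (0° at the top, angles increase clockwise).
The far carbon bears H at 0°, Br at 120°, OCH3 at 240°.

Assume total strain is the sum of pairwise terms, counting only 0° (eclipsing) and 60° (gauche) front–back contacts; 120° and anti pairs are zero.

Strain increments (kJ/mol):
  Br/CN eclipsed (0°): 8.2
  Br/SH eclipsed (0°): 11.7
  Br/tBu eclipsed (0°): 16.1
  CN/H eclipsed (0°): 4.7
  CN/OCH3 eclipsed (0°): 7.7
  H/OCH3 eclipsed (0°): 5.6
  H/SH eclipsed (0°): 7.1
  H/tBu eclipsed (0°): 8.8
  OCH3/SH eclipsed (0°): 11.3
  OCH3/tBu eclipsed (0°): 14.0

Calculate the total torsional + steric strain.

30.4 kJ/mol

This conformer (eclipsed): CN(0°)/H(0°) eclipsed 4.7; SH(120°)/Br(120°) eclipsed 11.7; tBu(240°)/OCH3(240°) eclipsed 14.0 → 30.4 kJ/mol.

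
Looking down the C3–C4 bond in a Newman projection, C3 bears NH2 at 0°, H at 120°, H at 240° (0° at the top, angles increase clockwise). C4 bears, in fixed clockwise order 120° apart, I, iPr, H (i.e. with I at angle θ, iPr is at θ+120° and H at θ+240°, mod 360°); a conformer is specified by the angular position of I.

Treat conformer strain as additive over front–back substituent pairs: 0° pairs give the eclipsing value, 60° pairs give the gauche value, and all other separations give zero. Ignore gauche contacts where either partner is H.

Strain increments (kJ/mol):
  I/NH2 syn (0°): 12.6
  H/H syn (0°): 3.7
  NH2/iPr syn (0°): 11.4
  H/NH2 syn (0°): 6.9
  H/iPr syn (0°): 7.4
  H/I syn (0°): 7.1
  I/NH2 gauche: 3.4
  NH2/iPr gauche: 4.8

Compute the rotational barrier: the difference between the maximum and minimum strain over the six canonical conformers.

20.3 kJ/mol

I at 0° (eclipsed): NH2(0°)/I(0°) eclipsed 12.6; H(120°)/iPr(120°) eclipsed 7.4; H(240°)/H(240°) eclipsed 3.7 → 23.7 kJ/mol.
I at 60° (staggered): NH2(0°)/I(60°) gauche 3.4 → 3.4 kJ/mol.
I at 120° (eclipsed): NH2(0°)/H(0°) eclipsed 6.9; H(120°)/I(120°) eclipsed 7.1; H(240°)/iPr(240°) eclipsed 7.4 → 21.4 kJ/mol.
I at 180° (staggered): NH2(0°)/iPr(300°) gauche 4.8 → 4.8 kJ/mol.
I at 240° (eclipsed): NH2(0°)/iPr(0°) eclipsed 11.4; H(120°)/H(120°) eclipsed 3.7; H(240°)/I(240°) eclipsed 7.1 → 22.2 kJ/mol.
I at 300° (staggered): NH2(0°)/I(300°) gauche 3.4; NH2(0°)/iPr(60°) gauche 4.8 → 8.2 kJ/mol.
Max at 0° (23.7 kJ/mol), min at 60° (3.4 kJ/mol); barrier = 20.3 kJ/mol.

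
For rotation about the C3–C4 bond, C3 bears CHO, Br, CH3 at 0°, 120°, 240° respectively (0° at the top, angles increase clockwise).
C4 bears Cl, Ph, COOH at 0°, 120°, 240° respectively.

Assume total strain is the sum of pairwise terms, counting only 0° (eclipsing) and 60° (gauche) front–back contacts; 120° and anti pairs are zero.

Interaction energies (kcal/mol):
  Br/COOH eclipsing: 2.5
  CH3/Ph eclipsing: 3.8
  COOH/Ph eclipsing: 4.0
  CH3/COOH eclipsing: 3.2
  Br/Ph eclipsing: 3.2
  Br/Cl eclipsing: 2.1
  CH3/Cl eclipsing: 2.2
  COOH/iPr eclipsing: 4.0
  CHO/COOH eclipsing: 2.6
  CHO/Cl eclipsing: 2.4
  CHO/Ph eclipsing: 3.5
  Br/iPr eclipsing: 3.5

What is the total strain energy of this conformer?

8.8 kcal/mol

This conformer (eclipsed): CHO(0°)/Cl(0°) eclipsed 2.4; Br(120°)/Ph(120°) eclipsed 3.2; CH3(240°)/COOH(240°) eclipsed 3.2 → 8.8 kcal/mol.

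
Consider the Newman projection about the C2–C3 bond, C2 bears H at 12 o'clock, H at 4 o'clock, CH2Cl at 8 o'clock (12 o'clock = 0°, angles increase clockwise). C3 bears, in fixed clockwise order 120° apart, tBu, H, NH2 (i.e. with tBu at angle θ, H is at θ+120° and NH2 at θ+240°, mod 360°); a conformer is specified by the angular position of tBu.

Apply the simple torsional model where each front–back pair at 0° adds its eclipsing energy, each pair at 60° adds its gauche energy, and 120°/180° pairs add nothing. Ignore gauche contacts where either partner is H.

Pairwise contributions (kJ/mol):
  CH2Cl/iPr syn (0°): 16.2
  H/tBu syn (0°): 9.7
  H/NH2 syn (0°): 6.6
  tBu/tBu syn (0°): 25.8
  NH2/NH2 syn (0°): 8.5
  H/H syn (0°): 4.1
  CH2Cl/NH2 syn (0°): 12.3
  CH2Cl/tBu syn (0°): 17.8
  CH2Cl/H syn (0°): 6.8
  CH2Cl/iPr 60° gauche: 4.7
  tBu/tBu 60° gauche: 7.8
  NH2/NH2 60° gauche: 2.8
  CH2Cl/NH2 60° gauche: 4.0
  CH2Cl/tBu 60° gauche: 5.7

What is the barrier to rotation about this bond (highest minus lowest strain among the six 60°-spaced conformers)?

24.5 kJ/mol

tBu at 0° (eclipsed): H–tBu eclipsed, H–H eclipsed, CH2Cl–NH2 eclipsed; 9.7 + 4.1 + 12.3 = 26.1 kJ/mol.
tBu at 60° (staggered): CH2Cl–NH2 gauche; 4.0 = 4.0 kJ/mol.
tBu at 120° (eclipsed): H–NH2 eclipsed, H–tBu eclipsed, CH2Cl–H eclipsed; 6.6 + 9.7 + 6.8 = 23.1 kJ/mol.
tBu at 180° (staggered): CH2Cl–tBu gauche; 5.7 = 5.7 kJ/mol.
tBu at 240° (eclipsed): H–H eclipsed, H–NH2 eclipsed, CH2Cl–tBu eclipsed; 4.1 + 6.6 + 17.8 = 28.5 kJ/mol.
tBu at 300° (staggered): CH2Cl–tBu gauche, CH2Cl–NH2 gauche; 5.7 + 4.0 = 9.7 kJ/mol.
Max at 240° (28.5 kJ/mol), min at 60° (4.0 kJ/mol); barrier = 24.5 kJ/mol.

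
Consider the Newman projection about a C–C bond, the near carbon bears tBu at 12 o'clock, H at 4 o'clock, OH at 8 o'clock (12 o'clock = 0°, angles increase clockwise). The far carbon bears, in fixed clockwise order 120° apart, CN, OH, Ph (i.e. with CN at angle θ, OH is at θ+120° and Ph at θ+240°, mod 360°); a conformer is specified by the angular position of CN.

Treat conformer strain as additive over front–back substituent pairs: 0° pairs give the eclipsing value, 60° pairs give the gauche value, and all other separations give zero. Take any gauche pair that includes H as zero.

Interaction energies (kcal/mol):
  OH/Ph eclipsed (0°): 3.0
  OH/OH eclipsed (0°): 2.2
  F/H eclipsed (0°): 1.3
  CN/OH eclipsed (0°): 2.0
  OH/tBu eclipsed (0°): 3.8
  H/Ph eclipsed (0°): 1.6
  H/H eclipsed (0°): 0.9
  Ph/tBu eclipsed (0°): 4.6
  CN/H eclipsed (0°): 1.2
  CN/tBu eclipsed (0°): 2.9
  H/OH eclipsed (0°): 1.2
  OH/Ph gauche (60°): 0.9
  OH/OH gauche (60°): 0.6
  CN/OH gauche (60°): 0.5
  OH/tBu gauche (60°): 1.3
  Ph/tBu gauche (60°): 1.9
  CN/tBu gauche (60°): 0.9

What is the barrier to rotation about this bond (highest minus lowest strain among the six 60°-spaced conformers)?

CN at 0° (eclipsed): tBu(0°)/CN(0°) eclipsed 2.9; H(120°)/OH(120°) eclipsed 1.2; OH(240°)/Ph(240°) eclipsed 3.0 → 7.1 kcal/mol.
CN at 60° (staggered): tBu(0°)/CN(60°) gauche 0.9; tBu(0°)/Ph(300°) gauche 1.9; OH(240°)/OH(180°) gauche 0.6; OH(240°)/Ph(300°) gauche 0.9 → 4.3 kcal/mol.
CN at 120° (eclipsed): tBu(0°)/Ph(0°) eclipsed 4.6; H(120°)/CN(120°) eclipsed 1.2; OH(240°)/OH(240°) eclipsed 2.2 → 8.0 kcal/mol.
CN at 180° (staggered): tBu(0°)/OH(300°) gauche 1.3; tBu(0°)/Ph(60°) gauche 1.9; OH(240°)/CN(180°) gauche 0.5; OH(240°)/OH(300°) gauche 0.6 → 4.3 kcal/mol.
CN at 240° (eclipsed): tBu(0°)/OH(0°) eclipsed 3.8; H(120°)/Ph(120°) eclipsed 1.6; OH(240°)/CN(240°) eclipsed 2.0 → 7.4 kcal/mol.
CN at 300° (staggered): tBu(0°)/CN(300°) gauche 0.9; tBu(0°)/OH(60°) gauche 1.3; OH(240°)/CN(300°) gauche 0.5; OH(240°)/Ph(180°) gauche 0.9 → 3.6 kcal/mol.
Max at 120° (8.0 kcal/mol), min at 300° (3.6 kcal/mol); barrier = 4.4 kcal/mol.

4.4 kcal/mol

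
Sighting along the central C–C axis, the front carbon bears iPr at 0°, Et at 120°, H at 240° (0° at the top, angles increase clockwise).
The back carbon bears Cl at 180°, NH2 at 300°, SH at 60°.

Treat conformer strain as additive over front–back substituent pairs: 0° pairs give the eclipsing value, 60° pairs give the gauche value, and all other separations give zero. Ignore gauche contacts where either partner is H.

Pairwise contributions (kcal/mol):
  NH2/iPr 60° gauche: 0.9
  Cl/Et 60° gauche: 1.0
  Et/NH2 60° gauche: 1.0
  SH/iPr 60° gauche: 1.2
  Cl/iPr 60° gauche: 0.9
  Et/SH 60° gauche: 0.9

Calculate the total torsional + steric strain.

This conformer (staggered): iPr(0°)/NH2(300°) gauche 0.9; iPr(0°)/SH(60°) gauche 1.2; Et(120°)/Cl(180°) gauche 1.0; Et(120°)/SH(60°) gauche 0.9 → 4.0 kcal/mol.

4.0 kcal/mol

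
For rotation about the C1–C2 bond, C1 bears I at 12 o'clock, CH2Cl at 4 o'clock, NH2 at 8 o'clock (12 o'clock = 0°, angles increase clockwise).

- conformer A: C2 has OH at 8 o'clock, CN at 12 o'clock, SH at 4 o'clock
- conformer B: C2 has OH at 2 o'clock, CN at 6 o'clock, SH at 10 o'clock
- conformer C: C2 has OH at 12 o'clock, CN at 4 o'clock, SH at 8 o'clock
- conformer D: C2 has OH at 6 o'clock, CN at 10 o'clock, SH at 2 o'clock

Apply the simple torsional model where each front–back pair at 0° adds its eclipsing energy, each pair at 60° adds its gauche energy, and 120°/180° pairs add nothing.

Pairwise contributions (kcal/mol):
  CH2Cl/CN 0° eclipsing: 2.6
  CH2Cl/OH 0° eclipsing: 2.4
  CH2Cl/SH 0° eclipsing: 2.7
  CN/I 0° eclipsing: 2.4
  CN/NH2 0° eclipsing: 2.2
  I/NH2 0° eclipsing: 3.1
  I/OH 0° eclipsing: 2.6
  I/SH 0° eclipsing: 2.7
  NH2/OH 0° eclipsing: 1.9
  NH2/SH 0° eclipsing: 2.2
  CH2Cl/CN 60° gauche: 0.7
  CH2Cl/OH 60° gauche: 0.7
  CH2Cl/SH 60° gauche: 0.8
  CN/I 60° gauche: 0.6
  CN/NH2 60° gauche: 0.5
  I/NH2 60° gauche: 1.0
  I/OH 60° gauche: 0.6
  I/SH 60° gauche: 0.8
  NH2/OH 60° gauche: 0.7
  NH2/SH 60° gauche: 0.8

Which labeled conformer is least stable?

A (eclipsed): I–CN eclipsed, CH2Cl–SH eclipsed, NH2–OH eclipsed; 2.4 + 2.7 + 1.9 = 7.0 kcal/mol.
B (staggered): I–OH gauche, I–SH gauche, CH2Cl–OH gauche, CH2Cl–CN gauche, NH2–CN gauche, NH2–SH gauche; 0.6 + 0.8 + 0.7 + 0.7 + 0.5 + 0.8 = 4.1 kcal/mol.
C (eclipsed): I–OH eclipsed, CH2Cl–CN eclipsed, NH2–SH eclipsed; 2.6 + 2.6 + 2.2 = 7.4 kcal/mol.
D (staggered): I–CN gauche, I–SH gauche, CH2Cl–OH gauche, CH2Cl–SH gauche, NH2–OH gauche, NH2–CN gauche; 0.6 + 0.8 + 0.7 + 0.8 + 0.7 + 0.5 = 4.1 kcal/mol.
C has the highest total (7.4 kcal/mol).

C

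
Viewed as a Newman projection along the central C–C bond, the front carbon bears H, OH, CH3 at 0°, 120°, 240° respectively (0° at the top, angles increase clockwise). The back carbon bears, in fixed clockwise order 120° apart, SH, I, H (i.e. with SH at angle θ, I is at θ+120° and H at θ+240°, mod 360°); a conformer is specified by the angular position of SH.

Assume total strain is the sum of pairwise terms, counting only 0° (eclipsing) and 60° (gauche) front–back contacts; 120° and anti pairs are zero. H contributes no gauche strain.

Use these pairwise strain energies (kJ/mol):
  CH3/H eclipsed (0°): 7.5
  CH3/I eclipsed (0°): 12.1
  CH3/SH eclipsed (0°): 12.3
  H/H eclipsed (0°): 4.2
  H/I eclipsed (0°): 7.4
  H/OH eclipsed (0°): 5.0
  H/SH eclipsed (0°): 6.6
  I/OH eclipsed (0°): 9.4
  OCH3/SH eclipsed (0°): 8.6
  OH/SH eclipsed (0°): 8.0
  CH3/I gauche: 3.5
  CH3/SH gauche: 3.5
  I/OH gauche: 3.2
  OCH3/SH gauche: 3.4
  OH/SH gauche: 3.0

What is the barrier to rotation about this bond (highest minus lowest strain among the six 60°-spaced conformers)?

SH at 0° (eclipsed): H–SH eclipsed, OH–I eclipsed, CH3–H eclipsed; 6.6 + 9.4 + 7.5 = 23.5 kJ/mol.
SH at 60° (staggered): OH–SH gauche, OH–I gauche, CH3–I gauche; 3.0 + 3.2 + 3.5 = 9.7 kJ/mol.
SH at 120° (eclipsed): H–H eclipsed, OH–SH eclipsed, CH3–I eclipsed; 4.2 + 8.0 + 12.1 = 24.3 kJ/mol.
SH at 180° (staggered): OH–SH gauche, CH3–SH gauche, CH3–I gauche; 3.0 + 3.5 + 3.5 = 10.0 kJ/mol.
SH at 240° (eclipsed): H–I eclipsed, OH–H eclipsed, CH3–SH eclipsed; 7.4 + 5.0 + 12.3 = 24.7 kJ/mol.
SH at 300° (staggered): OH–I gauche, CH3–SH gauche; 3.2 + 3.5 = 6.7 kJ/mol.
Max at 240° (24.7 kJ/mol), min at 300° (6.7 kJ/mol); barrier = 18.0 kJ/mol.

18.0 kJ/mol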